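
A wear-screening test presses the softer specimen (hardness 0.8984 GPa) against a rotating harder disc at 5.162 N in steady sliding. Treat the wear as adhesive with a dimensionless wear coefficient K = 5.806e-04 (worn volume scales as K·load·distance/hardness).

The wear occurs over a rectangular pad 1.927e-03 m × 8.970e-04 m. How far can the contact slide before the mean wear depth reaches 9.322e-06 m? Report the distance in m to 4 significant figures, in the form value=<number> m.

value=4.830 m

The intermediates are displayed rounded; all working math maintains full float precision — rounded just once to four significant digits.
Convert: Hardness H = 0.8984 GPa = 8.984e+08 Pa.
Convert: Contact area A = 1.927e-03 m × 8.970e-04 m = 1.729e-06 m².
In SI base units, W = 5.162 N, H = 8.984e+08 Pa, K = 5.806e-04.
Volume at the limit: V_lim = h_lim·A = 9.322e-06 · 1.729e-06 = 1.611e-11 m³.
So the life L = V_lim·H/(K·W) = 1.611e-11 · 8.984e+08 / (5.806e-04 · 5.162) = 4.830 m.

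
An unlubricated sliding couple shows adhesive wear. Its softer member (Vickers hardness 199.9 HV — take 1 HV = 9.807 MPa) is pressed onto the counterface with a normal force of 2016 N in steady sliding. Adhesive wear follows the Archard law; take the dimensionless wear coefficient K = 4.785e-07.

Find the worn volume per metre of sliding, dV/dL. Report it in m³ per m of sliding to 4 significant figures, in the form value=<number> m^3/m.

value=4.921e-13 m^3/m

Each operation runs at full float precision, and intermediate values are printed rounded — rounded just once to 4 significant figures.
Convert: Hardness H = 199.9 HV × 9.807 MPa/HV = 1960 MPa = 1.960e+09 Pa.
Restated in SI base units: W = 2016 N, H = 1.960e+09 Pa, K = 4.785e-07.
Sliding wear rate dV/dL = K·W/H (independent of L): 4.785e-07 · 2016 / 1.960e+09 = 4.921e-13 m³/m.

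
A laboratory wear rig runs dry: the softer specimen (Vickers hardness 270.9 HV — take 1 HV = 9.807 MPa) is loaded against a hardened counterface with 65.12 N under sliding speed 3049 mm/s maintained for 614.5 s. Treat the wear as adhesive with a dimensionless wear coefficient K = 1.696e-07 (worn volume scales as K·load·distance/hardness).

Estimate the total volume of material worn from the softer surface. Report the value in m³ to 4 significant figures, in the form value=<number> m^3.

Intermediate values are displayed rounded; the computation holds full precision; a single final rounding: four significant digits.
Sliding speed v = 3049 mm/s = 3.049 m/s. Distance L = v·t = 3.049 m/s × 614.5 s = 1874 m.
Hardness H = 270.9 HV × 9.807 MPa/HV = 2657 MPa = 2.657e+09 Pa.
In SI base units, W = 65.12 N, H = 2.657e+09 Pa, K = 1.696e-07.
Wear volume V = K·W·L/H = 1.696e-07 · 65.12 · 1874 / 2.657e+09 = 7.789e-12 m³.

value=7.789e-12 m^3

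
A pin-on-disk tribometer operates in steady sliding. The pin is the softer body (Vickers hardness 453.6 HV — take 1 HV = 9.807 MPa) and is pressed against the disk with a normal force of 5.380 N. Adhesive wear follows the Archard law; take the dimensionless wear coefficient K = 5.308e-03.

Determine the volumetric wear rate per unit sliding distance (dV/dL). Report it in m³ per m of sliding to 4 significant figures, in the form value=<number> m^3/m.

Displayed values are rounded, and the algebra runs at exact precision; a lone final rounding to four significant digits.
Hardness H = 453.6 HV × 9.807 MPa/HV = 4448 MPa = 4.448e+09 Pa.
Expressed in SI base units: W = 5.380 N, H = 4.448e+09 Pa, K = 5.308e-03.
Rate of wear dV/dL = K·W/H: 5.308e-03 · 5.380 / 4.448e+09 = 6.420e-12 m³/m.

value=6.420e-12 m^3/m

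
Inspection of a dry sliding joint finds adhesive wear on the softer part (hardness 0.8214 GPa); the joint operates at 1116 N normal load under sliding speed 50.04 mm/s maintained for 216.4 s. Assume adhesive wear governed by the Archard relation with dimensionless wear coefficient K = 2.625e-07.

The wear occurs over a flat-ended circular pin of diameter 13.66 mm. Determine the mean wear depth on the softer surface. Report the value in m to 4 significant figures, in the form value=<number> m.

The algebra holds full float precision, and the intermediates are displayed rounded; one last rounding to four significant figures.
Sliding speed v = 50.04 mm/s = 0.05004 m/s. Total distance L = v·t = 0.05004 m/s × 216.4 s = 10.83 m.
Hardness H = 0.8214 GPa = 8.214e+08 Pa.
Pin diameter d = 13.66 mm = 0.01366 m. Contact area A = π·d²/4 = π·(0.01366 m)²/4 = 1.466e-04 m².
Working in SI base units: W = 1116 N, H = 8.214e+08 Pa, K = 2.625e-07.
Archard relation: V = K·W·L/H = 2.625e-07 · 1116 · 10.83 / 8.214e+08 = 3.862e-12 m³.
Wear depth h = V/A = 3.862e-12 / 1.466e-04 = 2.635e-08 m.

value=2.635e-08 m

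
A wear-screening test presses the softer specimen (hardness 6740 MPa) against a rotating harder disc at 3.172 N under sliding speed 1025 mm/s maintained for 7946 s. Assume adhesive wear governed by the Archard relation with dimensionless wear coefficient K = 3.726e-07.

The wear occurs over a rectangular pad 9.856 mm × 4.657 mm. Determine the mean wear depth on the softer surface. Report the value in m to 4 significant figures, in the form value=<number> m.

value=3.112e-08 m

Every step holds full precision; intermediates are printed rounded; one last rounding: 4 significant figures.
Sliding speed v = 1025 mm/s = 1.025 m/s. Total distance L = v·t = 1.025 m/s × 7946 s = 8145 m.
Hardness H = 6740 MPa = 6.740e+09 Pa.
Pad sides 9.856 mm × 4.657 mm = 0.009856 m × 0.004657 m. Contact area A = 0.009856 m × 0.004657 m = 4.590e-05 m².
As SI base values: W = 3.172 N, H = 6.740e+09 Pa, K = 3.726e-07.
Archard volume V = K·W·L/H = 3.726e-07 · 3.172 · 8145 / 6.740e+09 = 1.428e-12 m³.
Mean depth h = V/A = 1.428e-12 / 4.590e-05 = 3.112e-08 m.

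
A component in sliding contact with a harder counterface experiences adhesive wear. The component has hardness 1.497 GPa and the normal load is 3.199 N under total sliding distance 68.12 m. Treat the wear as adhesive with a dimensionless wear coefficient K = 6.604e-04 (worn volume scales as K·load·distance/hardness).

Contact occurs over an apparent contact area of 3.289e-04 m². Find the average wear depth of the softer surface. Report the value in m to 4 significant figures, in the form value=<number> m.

value=2.923e-07 m

All arithmetic holds full float precision; intermediate values are printed rounded — a lone final rounding to 4 significant figures.
Convert: Hardness H = 1.497 GPa = 1.497e+09 Pa.
Expressed in SI base units: W = 3.199 N, H = 1.497e+09 Pa, K = 6.604e-04.
Apply Archard: V = K·W·L/H = 6.604e-04 · 3.199 · 68.12 / 1.497e+09 = 9.613e-11 m³.
Average depth h = V/A = 9.613e-11 / 3.289e-04 = 2.923e-07 m.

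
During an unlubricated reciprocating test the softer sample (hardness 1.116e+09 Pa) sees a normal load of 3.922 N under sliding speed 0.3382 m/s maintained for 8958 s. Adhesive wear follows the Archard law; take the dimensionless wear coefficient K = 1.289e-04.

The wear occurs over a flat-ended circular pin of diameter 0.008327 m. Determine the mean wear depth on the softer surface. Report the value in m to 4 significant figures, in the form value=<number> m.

value=2.520e-05 m

The intermediates are shown rounded. The computation runs at exact precision, and a lone final rounding to 4 significant digits.
Sliding distance L = v·t = 0.3382 m/s × 8958 s = 3030 m.
Contact area A = π·d²/4 = π·(0.008327 m)²/4 = 5.446e-05 m².
SI base units throughout: W = 3.922 N, H = 1.116e+09 Pa, K = 1.289e-04.
Volume removed: V = K·W·L/H = 1.289e-04 · 3.922 · 3030 / 1.116e+09 = 1.372e-09 m³.
Mean wear depth h = V/A = 1.372e-09 / 5.446e-05 = 2.520e-05 m.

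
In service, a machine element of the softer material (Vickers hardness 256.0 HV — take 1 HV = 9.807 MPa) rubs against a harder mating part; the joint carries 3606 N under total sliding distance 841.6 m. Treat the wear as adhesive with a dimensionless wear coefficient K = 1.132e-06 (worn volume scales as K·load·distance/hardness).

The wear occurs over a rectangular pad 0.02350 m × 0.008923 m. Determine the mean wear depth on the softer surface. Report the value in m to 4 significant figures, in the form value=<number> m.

value=6.526e-06 m

Intermediates appear rounded, and all arithmetic keeps exact precision, and a single final rounding, at four significant figures.
Hardness H = 256.0 HV × 9.807 MPa/HV = 2511 MPa = 2.511e+09 Pa.
Contact area A = 0.02350 m × 0.008923 m = 2.097e-04 m².
Restated in SI base units: W = 3606 N, H = 2.511e+09 Pa, K = 1.132e-06.
Archard volume V = K·W·L/H = 1.132e-06 · 3606 · 841.6 / 2.511e+09 = 1.368e-09 m³.
Mean wear depth h = V/A = 1.368e-09 / 2.097e-04 = 6.526e-06 m.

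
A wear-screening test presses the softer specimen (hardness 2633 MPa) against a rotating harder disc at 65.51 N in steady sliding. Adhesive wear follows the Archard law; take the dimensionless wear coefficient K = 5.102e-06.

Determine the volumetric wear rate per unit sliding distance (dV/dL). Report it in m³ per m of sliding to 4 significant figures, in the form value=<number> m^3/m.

value=1.269e-13 m^3/m

All arithmetic runs at full float precision, and intermediates are printed rounded. Rounded once at the end, at 4 significant figures.
Convert: Hardness H = 2633 MPa = 2.633e+09 Pa.
In SI base units, W = 65.51 N, H = 2.633e+09 Pa, K = 5.102e-06.
Volumetric rate dV/dL = K·W/H, so: 5.102e-06 · 65.51 / 2.633e+09 = 1.269e-13 m³/m.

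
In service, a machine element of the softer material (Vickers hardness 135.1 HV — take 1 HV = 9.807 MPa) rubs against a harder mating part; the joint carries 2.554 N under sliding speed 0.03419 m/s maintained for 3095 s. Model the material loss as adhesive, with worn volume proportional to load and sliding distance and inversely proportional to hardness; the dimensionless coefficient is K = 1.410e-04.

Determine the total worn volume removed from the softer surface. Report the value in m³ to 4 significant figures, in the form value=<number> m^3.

value=2.876e-11 m^3

Intermediate values are displayed rounded; all working math maintains exact precision; a single final rounding to 4 significant figures.
Distance L = v·t = 0.03419 m/s × 3095 s = 105.8 m.
Hardness H = 135.1 HV × 9.807 MPa/HV = 1325 MPa = 1.325e+09 Pa.
Expressed in SI base units: W = 2.554 N, H = 1.325e+09 Pa, K = 1.410e-04.
Worn volume V = K·W·L/H = 1.410e-04 · 2.554 · 105.8 / 1.325e+09 = 2.876e-11 m³.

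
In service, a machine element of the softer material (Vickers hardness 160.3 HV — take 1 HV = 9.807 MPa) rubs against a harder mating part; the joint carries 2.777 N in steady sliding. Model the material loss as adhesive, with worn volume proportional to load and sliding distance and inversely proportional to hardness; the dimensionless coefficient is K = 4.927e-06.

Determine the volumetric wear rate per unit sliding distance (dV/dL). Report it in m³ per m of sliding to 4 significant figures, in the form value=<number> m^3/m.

value=8.703e-15 m^3/m

Each operation holds exact precision — intermediates are shown rounded — a single final rounding: 4 significant figures.
Hardness H = 160.3 HV × 9.807 MPa/HV = 1572 MPa = 1.572e+09 Pa.
Expressed in SI base units: W = 2.777 N, H = 1.572e+09 Pa, K = 4.927e-06.
Wear rate dV/dL = K·W/H, per unit distance: 4.927e-06 · 2.777 / 1.572e+09 = 8.703e-15 m³/m.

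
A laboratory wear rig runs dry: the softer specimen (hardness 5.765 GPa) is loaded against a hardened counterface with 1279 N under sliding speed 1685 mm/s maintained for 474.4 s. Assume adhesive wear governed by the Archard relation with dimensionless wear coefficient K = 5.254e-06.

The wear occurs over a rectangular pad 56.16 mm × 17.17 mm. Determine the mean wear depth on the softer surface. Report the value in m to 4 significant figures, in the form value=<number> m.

value=9.663e-07 m

Each operation holds full float precision. Intermediates are shown rounded. Rounded just once, at 4 significant figures.
Convert: Sliding speed v = 1685 mm/s = 1.685 m/s. Sliding distance L = v·t = 1.685 m/s × 474.4 s = 799.4 m.
Convert: Hardness H = 5.765 GPa = 5.765e+09 Pa.
Convert: Pad sides 56.16 mm × 17.17 mm = 0.05616 m × 0.01717 m. Contact area A = 0.05616 m × 0.01717 m = 9.643e-04 m².
Expressed in SI base units: W = 1279 N, H = 5.765e+09 Pa, K = 5.254e-06.
Archard volume V = K·W·L/H = 5.254e-06 · 1279 · 799.4 / 5.765e+09 = 9.318e-10 m³.
Depth of wear h = V/A = 9.318e-10 / 9.643e-04 = 9.663e-07 m.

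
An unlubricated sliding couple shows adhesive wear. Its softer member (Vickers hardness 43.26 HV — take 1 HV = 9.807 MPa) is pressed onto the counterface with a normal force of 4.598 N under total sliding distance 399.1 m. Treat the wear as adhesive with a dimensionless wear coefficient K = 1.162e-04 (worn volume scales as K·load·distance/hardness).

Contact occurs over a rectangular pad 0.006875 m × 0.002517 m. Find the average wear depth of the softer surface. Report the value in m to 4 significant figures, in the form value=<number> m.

value=2.905e-05 m

The algebra keeps full precision, and printed values are rounded — a single final rounding, at four significant figures.
Hardness H = 43.26 HV × 9.807 MPa/HV = 424.3 MPa = 4.243e+08 Pa.
Contact area A = 0.006875 m × 0.002517 m = 1.730e-05 m².
Expressed in SI base units: W = 4.598 N, H = 4.243e+08 Pa, K = 1.162e-04.
Apply Archard: V = K·W·L/H = 1.162e-04 · 4.598 · 399.1 / 4.243e+08 = 5.026e-10 m³.
Depth of wear h = V/A = 5.026e-10 / 1.730e-05 = 2.905e-05 m.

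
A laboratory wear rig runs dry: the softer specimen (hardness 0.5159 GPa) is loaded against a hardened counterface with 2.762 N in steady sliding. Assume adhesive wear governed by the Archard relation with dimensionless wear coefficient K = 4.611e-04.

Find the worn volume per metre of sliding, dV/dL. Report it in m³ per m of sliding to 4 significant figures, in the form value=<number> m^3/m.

Intermediate values appear rounded — all arithmetic carries full precision; one final rounding, at 4 significant figures.
Convert: Hardness H = 0.5159 GPa = 5.159e+08 Pa.
In SI base units, W = 2.762 N, H = 5.159e+08 Pa, K = 4.611e-04.
Volumetric rate dV/dL = K·W/H (no L dependence): 4.611e-04 · 2.762 / 5.159e+08 = 2.469e-12 m³/m.

value=2.469e-12 m^3/m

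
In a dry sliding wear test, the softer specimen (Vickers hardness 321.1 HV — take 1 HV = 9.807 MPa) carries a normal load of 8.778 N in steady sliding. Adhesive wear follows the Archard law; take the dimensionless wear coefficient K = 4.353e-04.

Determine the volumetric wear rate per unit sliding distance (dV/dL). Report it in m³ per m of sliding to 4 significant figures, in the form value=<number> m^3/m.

All arithmetic keeps exact precision, and the intermediates are shown rounded. Rounded once at the end: four significant digits.
Convert: Hardness H = 321.1 HV × 9.807 MPa/HV = 3149 MPa = 3.149e+09 Pa.
Expressed in SI base units: W = 8.778 N, H = 3.149e+09 Pa, K = 4.353e-04.
Volumetric rate dV/dL = K·W/H: 4.353e-04 · 8.778 / 3.149e+09 = 1.213e-12 m³/m.

value=1.213e-12 m^3/m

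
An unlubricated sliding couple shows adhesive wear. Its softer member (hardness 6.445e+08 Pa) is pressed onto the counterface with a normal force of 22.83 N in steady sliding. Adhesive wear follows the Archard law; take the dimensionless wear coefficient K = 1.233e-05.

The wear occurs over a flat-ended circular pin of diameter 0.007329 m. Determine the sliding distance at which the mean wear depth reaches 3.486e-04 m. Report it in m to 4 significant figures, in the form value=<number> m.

The algebra keeps exact precision. Shown intermediates are rounded. Rounded just once to 4 significant digits.
Convert: Contact area A = π·d²/4 = π·(0.007329 m)²/4 = 4.219e-05 m².
Expressed in SI base units: W = 22.83 N, H = 6.445e+08 Pa, K = 1.233e-05.
Volume at the limit: V_lim = h_lim·A = 3.486e-04 · 4.219e-05 = 1.471e-08 m³.
Sliding life L = V_lim·H/(K·W) = 1.471e-08 · 6.445e+08 / (1.233e-05 · 22.83) = 3.367e+04 m.

value=3.367e+04 m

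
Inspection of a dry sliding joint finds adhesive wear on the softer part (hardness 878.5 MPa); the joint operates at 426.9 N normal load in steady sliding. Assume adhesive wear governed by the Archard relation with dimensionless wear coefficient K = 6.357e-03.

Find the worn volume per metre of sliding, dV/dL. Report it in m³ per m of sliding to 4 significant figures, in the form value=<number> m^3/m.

value=3.089e-09 m^3/m

The intermediates are printed rounded. The computation holds full float precision; rounded once at the end to 4 significant figures.
Convert: Hardness H = 878.5 MPa = 8.785e+08 Pa.
In SI base units, W = 426.9 N, H = 8.785e+08 Pa, K = 6.357e-03.
Wear rate dV/dL = K·W/H, per unit distance: 6.357e-03 · 426.9 / 8.785e+08 = 3.089e-09 m³/m.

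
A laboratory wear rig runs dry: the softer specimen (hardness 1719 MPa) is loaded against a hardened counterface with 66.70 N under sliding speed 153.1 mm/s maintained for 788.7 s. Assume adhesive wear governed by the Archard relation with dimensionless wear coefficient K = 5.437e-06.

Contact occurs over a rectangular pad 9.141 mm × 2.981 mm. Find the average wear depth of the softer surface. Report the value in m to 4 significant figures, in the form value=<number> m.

The computation runs at full precision, and intermediates appear rounded; a single final rounding, at 4 significant figures.
Sliding speed v = 153.1 mm/s = 0.1531 m/s. Distance covered L = v·t = 0.1531 m/s × 788.7 s = 120.7 m.
Hardness H = 1719 MPa = 1.719e+09 Pa.
Pad sides 9.141 mm × 2.981 mm = 0.009141 m × 0.002981 m. Contact area A = 0.009141 m × 0.002981 m = 2.725e-05 m².
Restated in SI base units: W = 66.70 N, H = 1.719e+09 Pa, K = 5.437e-06.
Wear volume V = K·W·L/H = 5.437e-06 · 66.70 · 120.7 / 1.719e+09 = 2.547e-11 m³.
Mean wear depth h = V/A = 2.547e-11 / 2.725e-05 = 9.348e-07 m.

value=9.348e-07 m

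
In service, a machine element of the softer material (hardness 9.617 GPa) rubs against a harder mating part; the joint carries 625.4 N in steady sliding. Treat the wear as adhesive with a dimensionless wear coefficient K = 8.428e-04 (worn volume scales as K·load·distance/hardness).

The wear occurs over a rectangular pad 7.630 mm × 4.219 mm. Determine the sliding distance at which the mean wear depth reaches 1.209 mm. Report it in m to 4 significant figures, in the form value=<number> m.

value=710.1 m

The intermediates are displayed rounded. Each operation maintains full float precision, and one final rounding, at four significant digits.
Convert: Hardness H = 9.617 GPa = 9.617e+09 Pa.
Convert: Pad sides 7.630 mm × 4.219 mm = 0.007630 m × 0.004219 m. Contact area A = 0.007630 m × 0.004219 m = 3.219e-05 m².
Convert: Depth limit h_lim = 1.209 mm = 0.001209 m.
Working in SI base units: W = 625.4 N, H = 9.617e+09 Pa, K = 8.428e-04.
Wearable volume V_lim = h_lim·A = 0.001209 · 3.219e-05 = 3.892e-08 m³.
So the life L = V_lim·H/(K·W) = 3.892e-08 · 9.617e+09 / (8.428e-04 · 625.4) = 710.1 m.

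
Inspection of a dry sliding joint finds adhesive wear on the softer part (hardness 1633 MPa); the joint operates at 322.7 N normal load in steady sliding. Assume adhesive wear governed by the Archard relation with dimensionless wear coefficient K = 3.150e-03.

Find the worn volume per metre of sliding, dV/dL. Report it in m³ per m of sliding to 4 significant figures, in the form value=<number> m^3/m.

The intermediates are displayed rounded; the computation keeps full precision — one final rounding: 4 significant digits.
Hardness H = 1633 MPa = 1.633e+09 Pa.
Collected in SI base units: W = 322.7 N, H = 1.633e+09 Pa, K = 3.150e-03.
Sliding wear rate dV/dL = K·W/H — distance-free: 3.150e-03 · 322.7 / 1.633e+09 = 6.225e-10 m³/m.

value=6.225e-10 m^3/m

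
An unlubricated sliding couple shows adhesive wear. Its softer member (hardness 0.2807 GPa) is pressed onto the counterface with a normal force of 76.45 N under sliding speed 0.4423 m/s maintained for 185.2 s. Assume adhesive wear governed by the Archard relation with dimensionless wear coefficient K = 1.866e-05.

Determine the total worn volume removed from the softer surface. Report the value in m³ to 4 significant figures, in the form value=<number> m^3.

All working math carries full float precision; displayed values are rounded. Rounded once at the end to four significant digits.
Convert: Distance covered L = v·t = 0.4423 m/s × 185.2 s = 81.91 m.
Convert: Hardness H = 0.2807 GPa = 2.807e+08 Pa.
Restated in SI base units: W = 76.45 N, H = 2.807e+08 Pa, K = 1.866e-05.
Archard volume V = K·W·L/H = 1.866e-05 · 76.45 · 81.91 / 2.807e+08 = 4.163e-10 m³.

value=4.163e-10 m^3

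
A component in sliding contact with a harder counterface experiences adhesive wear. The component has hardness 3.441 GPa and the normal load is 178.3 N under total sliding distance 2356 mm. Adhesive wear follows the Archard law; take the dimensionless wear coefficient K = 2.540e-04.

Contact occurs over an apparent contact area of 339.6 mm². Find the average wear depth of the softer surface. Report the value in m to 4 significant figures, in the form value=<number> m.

The intermediates are printed rounded, and all working math holds full float precision; rounded just once: 4 significant digits.
The distance L = 2356 mm = 2.356 m.
Hardness H = 3.441 GPa = 3.441e+09 Pa.
Contact area A = 339.6 mm² = 3.396e-04 m².
In SI base units, W = 178.3 N, H = 3.441e+09 Pa, K = 2.540e-04.
Archard relation: V = K·W·L/H = 2.540e-04 · 178.3 · 2.356 / 3.441e+09 = 3.101e-11 m³.
Mean depth h = V/A = 3.101e-11 / 3.396e-04 = 9.131e-08 m.

value=9.131e-08 m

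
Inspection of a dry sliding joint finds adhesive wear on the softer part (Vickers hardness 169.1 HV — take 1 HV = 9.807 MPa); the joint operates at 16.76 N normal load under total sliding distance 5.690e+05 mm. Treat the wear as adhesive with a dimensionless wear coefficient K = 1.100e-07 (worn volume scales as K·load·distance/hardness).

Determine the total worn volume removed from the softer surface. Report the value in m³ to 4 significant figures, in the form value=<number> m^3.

The computation carries full precision; shown intermediates are rounded, and rounded just once to four significant digits.
Convert: Distance covered L = 5.690e+05 mm = 569.0 m.
Convert: Hardness H = 169.1 HV × 9.807 MPa/HV = 1658 MPa = 1.658e+09 Pa.
In SI base units: W = 16.76 N, H = 1.658e+09 Pa, K = 1.100e-07.
Worn volume V = K·W·L/H = 1.100e-07 · 16.76 · 569.0 / 1.658e+09 = 6.326e-13 m³.

value=6.326e-13 m^3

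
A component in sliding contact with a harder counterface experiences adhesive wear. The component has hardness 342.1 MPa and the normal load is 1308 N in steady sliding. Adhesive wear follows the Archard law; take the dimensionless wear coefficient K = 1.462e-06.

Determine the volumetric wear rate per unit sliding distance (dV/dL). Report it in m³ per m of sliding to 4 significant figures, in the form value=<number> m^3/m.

All arithmetic holds full precision. The intermediates are shown rounded, and one last rounding: four significant digits.
Convert: Hardness H = 342.1 MPa = 3.421e+08 Pa.
As SI base values: W = 1308 N, H = 3.421e+08 Pa, K = 1.462e-06.
Wear rate dV/dL = K·W/H: 1.462e-06 · 1308 / 3.421e+08 = 5.590e-12 m³/m.

value=5.590e-12 m^3/m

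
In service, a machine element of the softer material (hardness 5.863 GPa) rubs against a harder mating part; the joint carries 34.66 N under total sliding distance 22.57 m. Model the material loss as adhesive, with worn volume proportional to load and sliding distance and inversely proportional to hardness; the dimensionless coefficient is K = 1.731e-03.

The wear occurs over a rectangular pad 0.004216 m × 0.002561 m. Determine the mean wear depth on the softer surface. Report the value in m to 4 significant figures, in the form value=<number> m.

All arithmetic carries exact precision. The intermediates are printed rounded — rounded once at the end, at four significant figures.
Hardness H = 5.863 GPa = 5.863e+09 Pa.
Contact area A = 0.004216 m × 0.002561 m = 1.080e-05 m².
Collected in SI base units: W = 34.66 N, H = 5.863e+09 Pa, K = 1.731e-03.
Worn volume V = K·W·L/H = 1.731e-03 · 34.66 · 22.57 / 5.863e+09 = 2.310e-10 m³.
Depth of wear h = V/A = 2.310e-10 / 1.080e-05 = 2.139e-05 m.

value=2.139e-05 m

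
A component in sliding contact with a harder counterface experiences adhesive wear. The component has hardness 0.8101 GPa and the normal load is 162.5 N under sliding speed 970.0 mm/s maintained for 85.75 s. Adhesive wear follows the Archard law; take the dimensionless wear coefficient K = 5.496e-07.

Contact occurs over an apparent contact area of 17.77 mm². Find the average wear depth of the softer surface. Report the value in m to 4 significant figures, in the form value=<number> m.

Shown intermediates are rounded. Every step maintains exact precision, and one last rounding, at 4 significant digits.
Sliding speed v = 970.0 mm/s = 0.9700 m/s. Distance L = v·t = 0.9700 m/s × 85.75 s = 83.18 m.
Hardness H = 0.8101 GPa = 8.101e+08 Pa.
Contact area A = 17.77 mm² = 1.777e-05 m².
Working in SI base units: W = 162.5 N, H = 8.101e+08 Pa, K = 5.496e-07.
The Archard volume V = K·W·L/H = 5.496e-07 · 162.5 · 83.18 / 8.101e+08 = 9.170e-12 m³.
Average depth h = V/A = 9.170e-12 / 1.777e-05 = 5.160e-07 m.

value=5.160e-07 m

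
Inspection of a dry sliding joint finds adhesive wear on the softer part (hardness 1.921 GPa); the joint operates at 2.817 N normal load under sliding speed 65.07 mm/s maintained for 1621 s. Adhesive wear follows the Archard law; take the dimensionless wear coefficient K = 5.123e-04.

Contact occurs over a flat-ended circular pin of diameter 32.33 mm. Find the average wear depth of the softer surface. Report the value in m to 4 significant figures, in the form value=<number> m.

value=9.653e-08 m

The intermediates appear rounded; each operation holds exact precision; rounded once at the end: 4 significant digits.
Sliding speed v = 65.07 mm/s = 0.06507 m/s. Sliding distance L = v·t = 0.06507 m/s × 1621 s = 105.5 m.
Hardness H = 1.921 GPa = 1.921e+09 Pa.
Pin diameter d = 32.33 mm = 0.03233 m. Contact area A = π·d²/4 = π·(0.03233 m)²/4 = 8.209e-04 m².
Working in SI base units: W = 2.817 N, H = 1.921e+09 Pa, K = 5.123e-04.
By Archard's law, V = K·W·L/H = 5.123e-04 · 2.817 · 105.5 / 1.921e+09 = 7.924e-11 m³.
Average depth h = V/A = 7.924e-11 / 8.209e-04 = 9.653e-08 m.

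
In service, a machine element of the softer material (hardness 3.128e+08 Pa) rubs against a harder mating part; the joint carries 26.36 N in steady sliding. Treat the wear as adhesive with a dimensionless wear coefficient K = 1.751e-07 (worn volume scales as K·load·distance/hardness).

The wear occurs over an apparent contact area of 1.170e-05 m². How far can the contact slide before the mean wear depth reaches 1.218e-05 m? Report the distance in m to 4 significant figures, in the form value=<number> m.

value=9658 m

All working math keeps full precision — intermediates are printed rounded, and one final rounding: 4 significant figures.
Expressed in SI base units: W = 26.36 N, H = 3.128e+08 Pa, K = 1.751e-07.
Wearable volume V_lim = h_lim·A = 1.218e-05 · 1.170e-05 = 1.425e-10 m³.
Life L = V_lim·H/(K·W) = 1.425e-10 · 3.128e+08 / (1.751e-07 · 26.36) = 9658 m.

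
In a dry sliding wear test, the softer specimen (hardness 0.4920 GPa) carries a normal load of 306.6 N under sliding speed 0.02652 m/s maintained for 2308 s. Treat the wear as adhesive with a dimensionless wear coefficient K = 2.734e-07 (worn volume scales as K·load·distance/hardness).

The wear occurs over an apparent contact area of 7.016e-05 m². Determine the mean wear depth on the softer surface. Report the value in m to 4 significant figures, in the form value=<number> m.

value=1.486e-07 m

All arithmetic keeps exact precision, and printed values are rounded, and one last rounding to four significant figures.
Path length L = v·t = 0.02652 m/s × 2308 s = 61.21 m.
Hardness H = 0.4920 GPa = 4.920e+08 Pa.
Working in SI base units: W = 306.6 N, H = 4.920e+08 Pa, K = 2.734e-07.
Volume removed: V = K·W·L/H = 2.734e-07 · 306.6 · 61.21 / 4.920e+08 = 1.043e-11 m³.
Depth h = V/A = 1.043e-11 / 7.016e-05 = 1.486e-07 m.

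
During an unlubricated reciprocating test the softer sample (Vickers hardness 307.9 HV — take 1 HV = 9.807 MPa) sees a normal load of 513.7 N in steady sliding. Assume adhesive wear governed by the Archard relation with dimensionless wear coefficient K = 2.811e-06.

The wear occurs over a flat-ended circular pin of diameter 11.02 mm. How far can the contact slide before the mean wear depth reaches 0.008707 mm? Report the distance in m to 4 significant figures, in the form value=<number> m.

value=1737 m

Every step keeps full float precision — intermediate values are displayed rounded; a lone final rounding to four significant digits.
Convert: Hardness H = 307.9 HV × 9.807 MPa/HV = 3020 MPa = 3.020e+09 Pa.
Convert: Pin diameter d = 11.02 mm = 0.01102 m. Contact area A = π·d²/4 = π·(0.01102 m)²/4 = 9.538e-05 m².
Convert: Depth limit h_lim = 0.008707 mm = 8.707e-06 m.
As SI base values: W = 513.7 N, H = 3.020e+09 Pa, K = 2.811e-06.
Allowed volume V_lim = h_lim·A = 8.707e-06 · 9.538e-05 = 8.305e-10 m³.
Inverting, life L = V_lim·H/(K·W) = 8.305e-10 · 3.020e+09 / (2.811e-06 · 513.7) = 1737 m.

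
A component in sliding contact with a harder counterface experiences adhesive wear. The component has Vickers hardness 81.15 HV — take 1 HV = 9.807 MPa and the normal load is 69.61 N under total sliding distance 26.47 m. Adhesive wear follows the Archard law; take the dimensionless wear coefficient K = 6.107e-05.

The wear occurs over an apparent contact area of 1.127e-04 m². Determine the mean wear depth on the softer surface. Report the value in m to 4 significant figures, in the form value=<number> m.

value=1.255e-06 m

The computation keeps full precision; the intermediates are printed rounded. Rounded once at the end, at four significant digits.
Convert: Hardness H = 81.15 HV × 9.807 MPa/HV = 795.8 MPa = 7.958e+08 Pa.
Expressed in SI base units: W = 69.61 N, H = 7.958e+08 Pa, K = 6.107e-05.
The Archard volume V = K·W·L/H = 6.107e-05 · 69.61 · 26.47 / 7.958e+08 = 1.414e-10 m³.
Mean depth h = V/A = 1.414e-10 / 1.127e-04 = 1.255e-06 m.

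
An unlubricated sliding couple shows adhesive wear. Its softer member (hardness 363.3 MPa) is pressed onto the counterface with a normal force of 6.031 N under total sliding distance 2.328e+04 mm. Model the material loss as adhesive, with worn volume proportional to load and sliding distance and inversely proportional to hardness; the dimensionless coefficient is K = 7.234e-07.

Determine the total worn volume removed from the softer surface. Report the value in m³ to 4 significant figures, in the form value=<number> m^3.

All working math holds exact precision — intermediate values are printed rounded — one final rounding: 4 significant digits.
Convert: Distance covered L = 2.328e+04 mm = 23.28 m.
Convert: Hardness H = 363.3 MPa = 3.633e+08 Pa.
In SI base units, W = 6.031 N, H = 3.633e+08 Pa, K = 7.234e-07.
Archard relation: V = K·W·L/H = 7.234e-07 · 6.031 · 23.28 / 3.633e+08 = 2.796e-13 m³.

value=2.796e-13 m^3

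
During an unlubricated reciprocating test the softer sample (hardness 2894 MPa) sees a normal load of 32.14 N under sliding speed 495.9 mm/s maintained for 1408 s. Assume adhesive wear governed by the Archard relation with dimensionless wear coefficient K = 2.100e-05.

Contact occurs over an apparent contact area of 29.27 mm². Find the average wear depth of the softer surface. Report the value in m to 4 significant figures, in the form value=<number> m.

value=5.563e-06 m

Intermediates are printed rounded, and the computation keeps exact precision; a single final rounding to 4 significant figures.
Convert: Sliding speed v = 495.9 mm/s = 0.4959 m/s. Distance covered L = v·t = 0.4959 m/s × 1408 s = 698.2 m.
Convert: Hardness H = 2894 MPa = 2.894e+09 Pa.
Convert: Contact area A = 29.27 mm² = 2.927e-05 m².
Expressed in SI base units: W = 32.14 N, H = 2.894e+09 Pa, K = 2.100e-05.
Archard volume V = K·W·L/H = 2.100e-05 · 32.14 · 698.2 / 2.894e+09 = 1.628e-10 m³.
Depth of wear h = V/A = 1.628e-10 / 2.927e-05 = 5.563e-06 m.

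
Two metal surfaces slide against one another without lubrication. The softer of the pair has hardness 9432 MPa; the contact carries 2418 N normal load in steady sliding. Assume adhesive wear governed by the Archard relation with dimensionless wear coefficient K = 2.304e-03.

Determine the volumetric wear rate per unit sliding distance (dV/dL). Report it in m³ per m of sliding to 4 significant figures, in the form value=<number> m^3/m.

value=5.907e-10 m^3/m

The algebra holds exact precision, and the intermediates are displayed rounded; one last rounding, at 4 significant figures.
Hardness H = 9432 MPa = 9.432e+09 Pa.
Expressed in SI base units: W = 2418 N, H = 9.432e+09 Pa, K = 2.304e-03.
Wear rate dV/dL = K·W/H, so: 2.304e-03 · 2418 / 9.432e+09 = 5.907e-10 m³/m.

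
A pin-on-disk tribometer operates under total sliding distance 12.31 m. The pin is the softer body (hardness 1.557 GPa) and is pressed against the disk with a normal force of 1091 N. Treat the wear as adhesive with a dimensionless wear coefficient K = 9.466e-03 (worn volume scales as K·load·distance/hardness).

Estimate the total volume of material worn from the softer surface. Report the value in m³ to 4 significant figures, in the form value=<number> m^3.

The algebra runs at full float precision, and the intermediates are shown rounded — rounded once at the end: four significant figures.
Hardness H = 1.557 GPa = 1.557e+09 Pa.
As SI base values: W = 1091 N, H = 1.557e+09 Pa, K = 9.466e-03.
The Archard volume V = K·W·L/H = 9.466e-03 · 1091 · 12.31 / 1.557e+09 = 8.165e-08 m³.

value=8.165e-08 m^3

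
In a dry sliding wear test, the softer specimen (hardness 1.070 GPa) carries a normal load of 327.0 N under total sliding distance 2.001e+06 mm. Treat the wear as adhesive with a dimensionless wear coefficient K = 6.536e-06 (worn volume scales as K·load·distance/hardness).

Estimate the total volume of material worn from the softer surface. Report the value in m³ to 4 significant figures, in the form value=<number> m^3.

value=3.997e-09 m^3

The algebra runs at exact precision. Shown intermediates are rounded. Rounded once at the end to 4 significant figures.
Convert: The distance L = 2.001e+06 mm = 2001 m.
Convert: Hardness H = 1.070 GPa = 1.070e+09 Pa.
Collected in SI base units: W = 327.0 N, H = 1.070e+09 Pa, K = 6.536e-06.
Worn volume V = K·W·L/H = 6.536e-06 · 327.0 · 2001 / 1.070e+09 = 3.997e-09 m³.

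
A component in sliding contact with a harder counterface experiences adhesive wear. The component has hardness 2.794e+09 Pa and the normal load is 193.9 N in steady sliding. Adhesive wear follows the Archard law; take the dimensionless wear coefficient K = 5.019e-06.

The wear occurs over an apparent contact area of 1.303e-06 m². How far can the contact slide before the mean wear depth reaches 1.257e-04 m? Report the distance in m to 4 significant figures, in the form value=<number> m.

Displayed values are rounded. All working math maintains exact precision, and a single final rounding, at 4 significant digits.
Collected in SI base units: W = 193.9 N, H = 2.794e+09 Pa, K = 5.019e-06.
Wearable volume V_lim = h_lim·A = 1.257e-04 · 1.303e-06 = 1.638e-10 m³.
So the life L = V_lim·H/(K·W) = 1.638e-10 · 2.794e+09 / (5.019e-06 · 193.9) = 470.2 m.

value=470.2 m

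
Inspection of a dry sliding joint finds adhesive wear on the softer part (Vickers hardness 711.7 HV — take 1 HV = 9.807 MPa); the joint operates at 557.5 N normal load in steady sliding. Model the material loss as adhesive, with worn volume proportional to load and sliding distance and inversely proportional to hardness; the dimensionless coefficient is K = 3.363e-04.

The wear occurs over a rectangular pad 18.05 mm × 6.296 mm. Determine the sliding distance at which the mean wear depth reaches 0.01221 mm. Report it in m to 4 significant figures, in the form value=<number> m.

value=51.66 m

The algebra maintains full float precision — intermediates are printed rounded — one last rounding: four significant figures.
Convert: Hardness H = 711.7 HV × 9.807 MPa/HV = 6980 MPa = 6.980e+09 Pa.
Convert: Pad sides 18.05 mm × 6.296 mm = 0.01805 m × 0.006296 m. Contact area A = 0.01805 m × 0.006296 m = 1.136e-04 m².
Convert: Depth limit h_lim = 0.01221 mm = 1.221e-05 m.
Collected in SI base units: W = 557.5 N, H = 6.980e+09 Pa, K = 3.363e-04.
Volume at the limit: V_lim = h_lim·A = 1.221e-05 · 1.136e-04 = 1.388e-09 m³.
So the life L = V_lim·H/(K·W) = 1.388e-09 · 6.980e+09 / (3.363e-04 · 557.5) = 51.66 m.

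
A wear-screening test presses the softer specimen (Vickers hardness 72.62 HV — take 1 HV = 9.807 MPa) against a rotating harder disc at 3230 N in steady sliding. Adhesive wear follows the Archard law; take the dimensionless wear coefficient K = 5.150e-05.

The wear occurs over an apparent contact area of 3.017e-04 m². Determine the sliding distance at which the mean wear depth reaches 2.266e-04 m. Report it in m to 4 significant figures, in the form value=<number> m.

value=292.7 m

Intermediate values are shown rounded. All working math runs at full precision. Rounded once at the end: four significant digits.
Convert: Hardness H = 72.62 HV × 9.807 MPa/HV = 712.2 MPa = 7.122e+08 Pa.
Restated in SI base units: W = 3230 N, H = 7.122e+08 Pa, K = 5.150e-05.
Allowed volume V_lim = h_lim·A = 2.266e-04 · 3.017e-04 = 6.837e-08 m³.
Thus life L = V_lim·H/(K·W) = 6.837e-08 · 7.122e+08 / (5.150e-05 · 3230) = 292.7 m.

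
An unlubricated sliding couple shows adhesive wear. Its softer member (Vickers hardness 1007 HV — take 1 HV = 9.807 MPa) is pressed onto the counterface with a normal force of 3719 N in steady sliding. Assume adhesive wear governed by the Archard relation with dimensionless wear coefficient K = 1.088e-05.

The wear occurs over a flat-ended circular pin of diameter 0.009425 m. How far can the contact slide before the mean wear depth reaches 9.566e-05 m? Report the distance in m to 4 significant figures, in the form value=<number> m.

The intermediates are shown rounded; every step carries full precision, and rounded once at the end, at 4 significant figures.
Hardness H = 1007 HV × 9.807 MPa/HV = 9876 MPa = 9.876e+09 Pa.
Contact area A = π·d²/4 = π·(0.009425 m)²/4 = 6.977e-05 m².
Restated in SI base units: W = 3719 N, H = 9.876e+09 Pa, K = 1.088e-05.
Wearable volume V_lim = h_lim·A = 9.566e-05 · 6.977e-05 = 6.674e-09 m³.
So the life L = V_lim·H/(K·W) = 6.674e-09 · 9.876e+09 / (1.088e-05 · 3719) = 1629 m.

value=1629 m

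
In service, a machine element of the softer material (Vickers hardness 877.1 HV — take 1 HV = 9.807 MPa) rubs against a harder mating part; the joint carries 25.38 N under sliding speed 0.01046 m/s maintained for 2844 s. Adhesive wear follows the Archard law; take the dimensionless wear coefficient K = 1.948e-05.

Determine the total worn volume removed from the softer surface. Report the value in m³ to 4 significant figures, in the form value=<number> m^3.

value=1.710e-12 m^3

Intermediates appear rounded. All arithmetic carries full float precision; a single final rounding, at four significant digits.
Convert: Distance L = v·t = 0.01046 m/s × 2844 s = 29.75 m.
Convert: Hardness H = 877.1 HV × 9.807 MPa/HV = 8602 MPa = 8.602e+09 Pa.
In SI base units: W = 25.38 N, H = 8.602e+09 Pa, K = 1.948e-05.
By Archard's law, V = K·W·L/H = 1.948e-05 · 25.38 · 29.75 / 8.602e+09 = 1.710e-12 m³.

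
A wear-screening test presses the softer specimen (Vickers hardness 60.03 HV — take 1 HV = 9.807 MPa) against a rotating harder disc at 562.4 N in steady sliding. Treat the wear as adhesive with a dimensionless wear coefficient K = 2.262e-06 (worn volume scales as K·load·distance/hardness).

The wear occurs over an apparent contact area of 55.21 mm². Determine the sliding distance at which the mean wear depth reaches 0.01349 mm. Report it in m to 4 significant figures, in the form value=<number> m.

value=344.7 m

Printed values are rounded — the computation keeps exact precision; rounded once at the end to 4 significant figures.
Hardness H = 60.03 HV × 9.807 MPa/HV = 588.7 MPa = 5.887e+08 Pa.
Contact area A = 55.21 mm² = 5.521e-05 m².
Depth limit h_lim = 0.01349 mm = 1.349e-05 m.
Restated in SI base units: W = 562.4 N, H = 5.887e+08 Pa, K = 2.262e-06.
Wearable volume V_lim = h_lim·A = 1.349e-05 · 5.521e-05 = 7.448e-10 m³.
Inverting, life L = V_lim·H/(K·W) = 7.448e-10 · 5.887e+08 / (2.262e-06 · 562.4) = 344.7 m.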